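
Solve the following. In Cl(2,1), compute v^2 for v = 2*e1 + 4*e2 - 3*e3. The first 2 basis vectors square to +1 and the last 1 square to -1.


v^2 = sum of c_i^2 * e_i^2
Positive signature terms (e_i^2 = +1): 2^2 + 4^2 = 20
Negative signature terms (e_j^2 = -1): (-3)^2 = 9
v^2 = 20 - 9 = 11


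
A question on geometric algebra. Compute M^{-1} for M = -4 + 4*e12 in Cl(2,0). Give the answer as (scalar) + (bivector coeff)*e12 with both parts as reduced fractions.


M = -4 + 4*e12, where e12^2 = -1.
Since M commutes with its reverse ~M = a - b*e12, M * ~M = a^2 - b^2*e12^2 = a^2 + b^2.
So M^{-1} = ~M / (a^2 + b^2) = (a - b*e12)/(a^2 + b^2).
a^2 + b^2 = 16 + 16 = 32
Scalar part = -4/32 = -1/8
Bivector coeff = -4/32 = -1/8
M^{-1} = -1/8 - 1/8*e12


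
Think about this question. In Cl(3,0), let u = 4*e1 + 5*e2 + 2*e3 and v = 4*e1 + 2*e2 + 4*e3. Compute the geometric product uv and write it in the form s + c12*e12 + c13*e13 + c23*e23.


In Cl(3,0): e_i^2 = 1, e_ie_j = -e_je_i for i != j.
Scalar part = u . v = 4*4 + 5*2 + 2*4
= 16 + 10 + 8 = 34
e12 coeff = 4*2 - 5*4 = 8 - 20 = -12
e13 coeff = 4*4 - 2*4 = 16 - 8 = 8
e23 coeff = 5*4 - 2*2 = 20 - 4 = 16
uv = 34 - 12*e12 + 8*e13 + 16*e23


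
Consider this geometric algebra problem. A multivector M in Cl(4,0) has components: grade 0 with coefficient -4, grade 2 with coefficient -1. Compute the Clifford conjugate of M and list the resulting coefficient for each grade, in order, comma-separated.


Clifford conjugate sign for grade k: (-1)^(k(k+1)/2)
Grade 0: (-1)^(0*1/2) = (-1)^0 = 1, coeff -4 -> -4
Grade 2: (-1)^(2*3/2) = (-1)^3 = -1, coeff -1 -> 1
Conjugated coefficients: -4, 1


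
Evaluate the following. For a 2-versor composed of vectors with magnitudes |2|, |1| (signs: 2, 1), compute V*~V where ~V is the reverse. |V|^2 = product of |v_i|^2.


Each vector v_i has |v_i|^2 = s_i^2
Squared scales: 2^2 = 4, 1^2 = 1
|V|^2 = 4 * 1
= 4


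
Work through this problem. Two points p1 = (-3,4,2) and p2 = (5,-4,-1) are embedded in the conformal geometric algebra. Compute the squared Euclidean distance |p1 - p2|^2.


p1 - p2 = (-8, 8, 3)
|p1 - p2|^2 = (-8)^2 + 8^2 + 3^2
= 64 + 64 + 9
= 137


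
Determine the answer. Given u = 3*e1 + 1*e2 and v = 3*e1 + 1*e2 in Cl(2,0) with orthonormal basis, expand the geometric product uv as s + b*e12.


Expand: (3*e1 + 1*e2)(3*e1 + 1*e2)
= 3*3*e1e1 + 3*1*e1e2 + 1*3*e2e1 + 1*1*e2e2
Using e1^2 = e2^2 = 1, e2e1 = -e1e2:
Scalar part s = 3*3 + 1*1 = 9 + 1 = 10
Bivector part b = 3*1 - 1*3 = 3 - 3 = 0
uv = 10 + 0*e12


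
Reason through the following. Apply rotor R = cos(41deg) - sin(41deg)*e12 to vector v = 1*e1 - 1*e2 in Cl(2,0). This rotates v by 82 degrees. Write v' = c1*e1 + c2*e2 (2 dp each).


Rotor R = cos(41deg) - sin(41deg)*e12
Rotation angle theta = 2 * 41 = 82 degrees
v' = R*v*~R rotates v by theta.
cos(82deg) = 0.1392, sin(82deg) = 0.9903
v'_1 = 1*cos(82deg) - (-1)*sin(82deg)
= 1*0.1392 - (-1)*0.9903
= 1.13
v'_2 = 1*sin(82deg) + (-1)*cos(82deg)
= 1*0.9903 + (-1)*0.1392
= 0.85
v' = 1.13*e1 + 0.85*e2


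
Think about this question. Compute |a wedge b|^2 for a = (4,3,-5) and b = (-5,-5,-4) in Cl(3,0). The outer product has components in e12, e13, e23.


a wedge b = (a1*b2 - a2*b1)*e12 + (a1*b3 - a3*b1)*e13 + (a2*b3 - a3*b2)*e23
e12 coeff: 4*(-5) - 3*(-5) = -20 - (-15) = -5
e13 coeff: 4*(-4) - (-5)*(-5) = -16 - 25 = -41
e23 coeff: 3*(-4) - (-5)*(-5) = -12 - 25 = -37
|a wedge b|^2 = (-5)^2 + (-41)^2 + (-37)^2
= 25 + 1681 + 1369
= 3075


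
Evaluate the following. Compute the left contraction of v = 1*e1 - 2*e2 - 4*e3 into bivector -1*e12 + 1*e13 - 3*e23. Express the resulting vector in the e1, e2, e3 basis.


Left contraction v _| B = <vB>_1 (grade-1 part of the geometric product vB).
Using e1_|e12 = e2, e2_|e12 = -e1, e1_|e13 = e3, e3_|e13 = -e1, e2_|e23 = e3, e3_|e23 = -e2:
e1 coeff: -v2*b12 - v3*b13 = -(-2)*(-1) - (-4)*(1) = 2
e2 coeff: v1*b12 - v3*b23 = (1)*(-1) - (-4)*(-3) = -13
e3 coeff: v1*b13 + v2*b23 = (1)*(1) + (-2)*(-3) = 7
v _| B = 2*e1 - 13*e2 + 7*e3


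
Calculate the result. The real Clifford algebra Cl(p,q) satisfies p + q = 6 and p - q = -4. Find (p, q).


We need p + q = 6 and p - q = -4.
Adding: 2p = 6 + (-4) = 2, so p = 1.
Then q = 6 - 1 = 5.
(p, q) = (1, 5)


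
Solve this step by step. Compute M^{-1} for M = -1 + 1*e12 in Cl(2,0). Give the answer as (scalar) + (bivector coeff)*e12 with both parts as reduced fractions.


M = -1 + 1*e12, where e12^2 = -1.
Since M commutes with its reverse ~M = a - b*e12, M * ~M = a^2 - b^2*e12^2 = a^2 + b^2.
So M^{-1} = ~M / (a^2 + b^2) = (a - b*e12)/(a^2 + b^2).
a^2 + b^2 = 1 + 1 = 2
Scalar part = -1/2 = -1/2
Bivector coeff = -1/2 = -1/2
M^{-1} = -1/2 - 1/2*e12


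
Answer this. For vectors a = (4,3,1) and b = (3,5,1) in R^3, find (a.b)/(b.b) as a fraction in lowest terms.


Projection coefficient = (a . b) / (b . b)
a . b = 4*3 + 3*5 + 1*1
= 12 + 15 + 1 = 28
b . b = 3^2 + 5^2 + 1^2
= 9 + 25 + 1 = 35
Coefficient = 28/35
In lowest terms: 4/5


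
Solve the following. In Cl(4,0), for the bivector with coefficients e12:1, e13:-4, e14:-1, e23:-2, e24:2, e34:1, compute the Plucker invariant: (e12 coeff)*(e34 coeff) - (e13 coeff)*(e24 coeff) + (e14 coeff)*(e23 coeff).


Plucker relation: af - be + cd
a*f = 1*1 = 1
b*e = (-4)*2 = -8
c*d = (-1)*(-2) = 2
af - be + cd = 1 - (-8) + 2
= 11


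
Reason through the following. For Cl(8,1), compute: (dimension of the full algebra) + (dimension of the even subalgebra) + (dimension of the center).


n = 8 + 1 = 9
Total dim = 2^9 = 512
Even subalgebra dim = 2^8 = 256
n is odd, so center dim = 2
Sum = 512 + 256 + 2 = 770


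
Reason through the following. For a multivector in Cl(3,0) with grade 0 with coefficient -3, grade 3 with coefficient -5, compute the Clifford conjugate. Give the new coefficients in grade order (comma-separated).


Clifford conjugate sign for grade k: (-1)^(k(k+1)/2)
Grade 0: (-1)^(0*1/2) = (-1)^0 = 1, coeff -3 -> -3
Grade 3: (-1)^(3*4/2) = (-1)^6 = 1, coeff -5 -> -5
Conjugated coefficients: -3, -5


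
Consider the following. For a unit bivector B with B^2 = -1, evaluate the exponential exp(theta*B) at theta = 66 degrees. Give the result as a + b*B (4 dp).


For a unit bivector B with B^2 = -1, the exponential series gives
e^(theta*B) = cos(theta) + sin(theta)*B (the GA analogue of Euler's formula).
theta = 66 degrees = 1.151917 rad
cos(66 deg) = 0.4067
sin(66 deg) = 0.9135
exp(theta*B) = 0.4067 + 0.9135*B


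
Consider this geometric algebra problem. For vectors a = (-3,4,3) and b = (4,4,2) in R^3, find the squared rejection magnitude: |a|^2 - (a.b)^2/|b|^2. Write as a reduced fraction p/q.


|a|^2 = (-3)^2 + 4^2 + 3^2 = 34
|b|^2 = 4^2 + 4^2 + 2^2 = 36
a . b = (-3)*4 + 4*4 + 3*2 = 10
(a.b)^2 = 10^2 = 100
|rej|^2 = 34 - 100/36
= (1224 - 100)/36
= 1124/36
In lowest terms: 281/9


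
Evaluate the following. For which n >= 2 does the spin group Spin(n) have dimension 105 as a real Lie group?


dim Spin(n) = dim so(n) = n(n-1)/2.
Solve n(n-1)/2 = 105, i.e. n^2 - n - 210 = 0.
Discriminant = 1 + 8*105 = 841
n = (1 + sqrt(841))/2 = (1 + 29)/2 = 15


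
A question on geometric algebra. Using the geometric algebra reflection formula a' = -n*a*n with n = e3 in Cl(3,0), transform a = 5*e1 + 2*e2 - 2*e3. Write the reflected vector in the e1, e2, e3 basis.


Reflection formula: a' = -n*a*n, with n = e3 (unit vector, n^2 = 1).
For reflection through hyperplane perp to e3:
The component along e3 flips sign, others stay.
a = (5, 2, -2)
a' = (5, 2, 2)
a' = 5*e1 + 2*e2 + 2*e3


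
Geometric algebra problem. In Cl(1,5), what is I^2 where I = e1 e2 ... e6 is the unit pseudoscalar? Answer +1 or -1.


The pseudoscalar I = e1...e_n (product of all n generators) of Cl(p,q) satisfies I^2 = (-1)^(q + n(n-1)/2).
p = 1, q = 5, n = p + q = 6
n(n-1)/2 = 6 * 5 / 2 = 15
Exponent = q + n(n-1)/2 = 5 + 15 = 20
I^2 = (-1)^20 = +1


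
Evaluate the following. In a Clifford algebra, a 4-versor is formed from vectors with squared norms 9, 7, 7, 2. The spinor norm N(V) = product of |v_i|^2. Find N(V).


Spinor norm N(V) = |v1|^2 * |v2|^2 * ... * |v4|^2
= 9 * 7 * 7 * 2
Running product: 9, 63, 441, 882
N(V) = 882


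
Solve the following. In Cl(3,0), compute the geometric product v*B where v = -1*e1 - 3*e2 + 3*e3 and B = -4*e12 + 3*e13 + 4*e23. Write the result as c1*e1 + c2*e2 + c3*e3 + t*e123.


vB has grade-1 (vector) and grade-3 (trivector) parts: vB = (v _| B) + (v ^ B).
Vector part <vB>_1:
  e1: -v2*b12 - v3*b13 = -(-3)*(-4) - (3)*(3) = -21
  e2: v1*b12 - v3*b23 = (-1)*(-4) - (3)*(4) = -8
  e3: v1*b13 + v2*b23 = (-1)*(3) + (-3)*(4) = -15
Trivector part <vB>_3:
  e123: v1*b23 - v2*b13 + v3*b12 = (-1)*(4) - (-3)*(3) + (3)*(-4) = -7
vB = -21*e1 - 8*e2 - 15*e3 - 7*e123


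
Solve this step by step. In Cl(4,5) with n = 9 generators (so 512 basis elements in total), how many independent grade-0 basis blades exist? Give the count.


Number of grade-k basis blades in Cl(p,q) with n = p + q is C(n, k).
n = 4 + 5 = 9
C(9, 0) = 9! / (0! * 9!)
= 362880 / (1 * 362880)
= 1


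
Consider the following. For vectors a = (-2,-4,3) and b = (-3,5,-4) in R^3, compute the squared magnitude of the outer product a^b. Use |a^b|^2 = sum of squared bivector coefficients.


a wedge b = (a1*b2 - a2*b1)*e12 + (a1*b3 - a3*b1)*e13 + (a2*b3 - a3*b2)*e23
e12 coeff: (-2)*5 - (-4)*(-3) = -10 - 12 = -22
e13 coeff: (-2)*(-4) - 3*(-3) = 8 - (-9) = 17
e23 coeff: (-4)*(-4) - 3*5 = 16 - 15 = 1
|a wedge b|^2 = (-22)^2 + 17^2 + 1^2
= 484 + 289 + 1
= 774


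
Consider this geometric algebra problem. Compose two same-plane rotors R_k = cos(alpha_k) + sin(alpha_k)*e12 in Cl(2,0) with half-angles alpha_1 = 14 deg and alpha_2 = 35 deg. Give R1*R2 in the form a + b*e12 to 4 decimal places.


Same-plane rotors commute and their half-angles add:
R1*R2 = cos(a1 + a2) + sin(a1 + a2)*e12.
a1 + a2 = 14 + 35 = 49 deg
cos(49 deg) = 0.6561
sin(49 deg) = 0.7547
R1*R2 = 0.6561 + 0.7547*e12


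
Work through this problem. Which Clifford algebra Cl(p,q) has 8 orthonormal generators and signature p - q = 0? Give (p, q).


We need p + q = 8 and p - q = 0.
Adding: 2p = 8 + 0 = 8, so p = 4.
Then q = 8 - 4 = 4.
(p, q) = (4, 4)


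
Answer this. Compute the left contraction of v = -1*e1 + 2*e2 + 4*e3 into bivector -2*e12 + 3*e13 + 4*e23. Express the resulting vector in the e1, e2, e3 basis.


Left contraction v _| B = <vB>_1 (grade-1 part of the geometric product vB).
Using e1_|e12 = e2, e2_|e12 = -e1, e1_|e13 = e3, e3_|e13 = -e1, e2_|e23 = e3, e3_|e23 = -e2:
e1 coeff: -v2*b12 - v3*b13 = -(2)*(-2) - (4)*(3) = -8
e2 coeff: v1*b12 - v3*b23 = (-1)*(-2) - (4)*(4) = -14
e3 coeff: v1*b13 + v2*b23 = (-1)*(3) + (2)*(4) = 5
v _| B = -8*e1 - 14*e2 + 5*e3


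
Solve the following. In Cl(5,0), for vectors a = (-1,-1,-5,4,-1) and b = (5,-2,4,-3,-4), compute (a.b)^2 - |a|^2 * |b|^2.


a . b = (-1)*5 + (-1)*(-2) + (-5)*4 + 4*(-3) + (-1)*(-4)
= -5 + 2 + (-20) + (-12) + 4 = -31
|a|^2 = (-1)^2 + (-1)^2 + (-5)^2 + 4^2 + (-1)^2 = 44
|b|^2 = 5^2 + (-2)^2 + 4^2 + (-3)^2 + (-4)^2 = 70
(a.b)^2 = (-31)^2 = 961
|a|^2 * |b|^2 = 44 * 70 = 3080
Result = 961 - 3080 = -2119


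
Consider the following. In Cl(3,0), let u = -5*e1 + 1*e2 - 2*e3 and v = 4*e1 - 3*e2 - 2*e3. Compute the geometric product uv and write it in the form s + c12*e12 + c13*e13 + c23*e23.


In Cl(3,0): e_i^2 = 1, e_ie_j = -e_je_i for i != j.
Scalar part = u . v = (-5)*4 + 1*(-3) + (-2)*(-2)
= -20 + (-3) + 4 = -19
e12 coeff = (-5)*(-3) - 1*4 = 15 - 4 = 11
e13 coeff = (-5)*(-2) - (-2)*4 = 10 - (-8) = 18
e23 coeff = 1*(-2) - (-2)*(-3) = -2 - 6 = -8
uv = -19 + 11*e12 + 18*e13 - 8*e23


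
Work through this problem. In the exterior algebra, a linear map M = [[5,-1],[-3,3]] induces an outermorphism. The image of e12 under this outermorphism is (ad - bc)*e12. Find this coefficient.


The outermorphism of a linear map f sends e1^e2 to f(e1)^f(e2).
f(e1) = 5*e1 - 3*e2
f(e2) = -1*e1 + 3*e2
f(e1) ^ f(e2) = (5*e1 - 3*e2) ^ (-1*e1 + 3*e2)
= 5*3*e12 + (-3)*(-1)*e21
= (15 - 3)*e12
= 12*e12
Coefficient = 12


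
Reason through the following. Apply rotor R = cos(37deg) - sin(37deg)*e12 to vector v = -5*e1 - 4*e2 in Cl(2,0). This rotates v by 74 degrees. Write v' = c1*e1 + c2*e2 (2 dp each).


Rotor R = cos(37deg) - sin(37deg)*e12
Rotation angle theta = 2 * 37 = 74 degrees
v' = R*v*~R rotates v by theta.
cos(74deg) = 0.2756, sin(74deg) = 0.9613
v'_1 = -5*cos(74deg) - (-4)*sin(74deg)
= -5*0.2756 - (-4)*0.9613
= 2.47
v'_2 = -5*sin(74deg) + (-4)*cos(74deg)
= -5*0.9613 + (-4)*0.2756
= -5.91
v' = 2.47*e1 - 5.91*e2


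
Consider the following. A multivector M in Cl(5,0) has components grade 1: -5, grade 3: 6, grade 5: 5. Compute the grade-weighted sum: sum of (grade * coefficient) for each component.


Grade-weighted sum = sum of grade_k * coefficient_k
1*(-5) = -5
3*6 = 18
5*5 = 25
Total = -5 + 18 + 25 = 38


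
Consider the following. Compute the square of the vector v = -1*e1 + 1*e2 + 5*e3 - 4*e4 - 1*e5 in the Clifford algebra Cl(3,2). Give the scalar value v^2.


v^2 = sum of c_i^2 * e_i^2
Positive signature terms (e_i^2 = +1): (-1)^2 + 1^2 + 5^2 = 27
Negative signature terms (e_j^2 = -1): (-4)^2 + (-1)^2 = 17
v^2 = 27 - 17 = 10


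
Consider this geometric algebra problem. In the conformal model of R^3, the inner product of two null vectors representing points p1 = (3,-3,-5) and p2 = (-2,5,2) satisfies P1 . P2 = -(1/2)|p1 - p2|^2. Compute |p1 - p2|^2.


p1 - p2 = (5, -8, -7)
|p1 - p2|^2 = 5^2 + (-8)^2 + (-7)^2
= 25 + 64 + 49
= 138


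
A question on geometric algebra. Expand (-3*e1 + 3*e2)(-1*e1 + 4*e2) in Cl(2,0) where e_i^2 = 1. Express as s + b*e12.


Expand: (-3*e1 + 3*e2)(-1*e1 + 4*e2)
= (-3)*(-1)*e1e1 + (-3)*4*e1e2 + 3*(-1)*e2e1 + 3*4*e2e2
Using e1^2 = e2^2 = 1, e2e1 = -e1e2:
Scalar part s = (-3)*(-1) + 3*4 = 3 + 12 = 15
Bivector part b = (-3)*4 - 3*(-1) = -12 - (-3) = -9
uv = 15 - 9*e12


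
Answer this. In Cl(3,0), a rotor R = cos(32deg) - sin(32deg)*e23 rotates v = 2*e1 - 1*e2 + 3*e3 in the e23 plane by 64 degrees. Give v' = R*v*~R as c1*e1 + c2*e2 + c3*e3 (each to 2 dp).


Rotor R = cos(32deg) - sin(32deg)*e23
Rotation angle theta = 2 * 32 = 64 degrees in the e23 plane (e2 -> e3).
The component perpendicular to the plane (e1) is invariant: v'_1 = v1 = 2.00
cos(64deg) = 0.4384, sin(64deg) = 0.8988
v'_2 = v2*cos(theta) - v3*sin(theta) = -1*0.4384 - 3*0.8988 = -3.13
v'_3 = v2*sin(theta) + v3*cos(theta) = -1*0.8988 + 3*0.4384 = 0.42
v' = 2.00*e1 - 3.13*e2 + 0.42*e3


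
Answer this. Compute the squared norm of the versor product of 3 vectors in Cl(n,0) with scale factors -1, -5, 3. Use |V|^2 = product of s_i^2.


Each vector v_i has |v_i|^2 = s_i^2
Squared scales: (-1)^2 = 1, (-5)^2 = 25, 3^2 = 9
|V|^2 = 1 * 25 * 9
= 225


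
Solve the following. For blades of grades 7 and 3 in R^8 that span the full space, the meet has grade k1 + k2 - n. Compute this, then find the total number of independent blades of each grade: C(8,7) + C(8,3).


Meet grade = grade(A) + grade(B) - n
= 7 + 3 - 8 = 2
C(8,7) = 8
C(8,3) = 56
dim_A + dim_B = 8 + 56 = 64


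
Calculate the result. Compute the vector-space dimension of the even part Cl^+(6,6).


Even subalgebra dimension = 2^(n-1)
n = 6 + 6 = 12
2^(12 - 1) = 2^11 = 2048
Verification: sum of C(12,k) for even k = 1 + 66 + 495 + 924 + 495 + 66 + 1 = 2048
Result = 2048


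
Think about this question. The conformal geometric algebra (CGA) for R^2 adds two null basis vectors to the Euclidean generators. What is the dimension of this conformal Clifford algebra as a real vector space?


The conformal model of R^2 uses Cl(3,1): the 2 Euclidean generators plus two extra orthogonal generators e+ (e+^2 = +1) and e- (e-^2 = -1), from which the null vectors e0, einf are built.
Number of generators m = 2 + 2 = 4.
dim Cl(p,q) = 2^m = 2^4 = 16


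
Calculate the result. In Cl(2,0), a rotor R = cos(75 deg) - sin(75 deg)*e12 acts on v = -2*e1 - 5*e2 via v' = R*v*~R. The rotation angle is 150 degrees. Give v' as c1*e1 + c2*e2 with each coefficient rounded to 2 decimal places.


Rotor R = cos(75deg) - sin(75deg)*e12
Rotation angle theta = 2 * 75 = 150 degrees
v' = R*v*~R rotates v by theta.
cos(150deg) = -0.8660, sin(150deg) = 0.5000
v'_1 = -2*cos(150deg) - (-5)*sin(150deg)
= -2*(-0.8660) - (-5)*0.5000
= 4.23
v'_2 = -2*sin(150deg) + (-5)*cos(150deg)
= -2*0.5000 + (-5)*(-0.8660)
= 3.33
v' = 4.23*e1 + 3.33*e2


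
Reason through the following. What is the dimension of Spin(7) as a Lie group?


Spin(n) double-covers SO(n); both have Lie algebra so(n) of dimension n(n-1)/2.
n = 7
n(n-1) = 7 * 6 = 42
dim Spin(7) = 42/2 = 21


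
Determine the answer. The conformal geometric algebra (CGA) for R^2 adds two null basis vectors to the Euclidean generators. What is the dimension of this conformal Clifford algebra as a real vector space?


The conformal model of R^2 uses Cl(3,1): the 2 Euclidean generators plus two extra orthogonal generators e+ (e+^2 = +1) and e- (e-^2 = -1), from which the null vectors e0, einf are built.
Number of generators m = 2 + 2 = 4.
dim Cl(p,q) = 2^m = 2^4 = 16


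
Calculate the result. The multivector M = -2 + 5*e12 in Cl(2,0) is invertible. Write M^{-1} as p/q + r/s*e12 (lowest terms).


M = -2 + 5*e12, where e12^2 = -1.
Since M commutes with its reverse ~M = a - b*e12, M * ~M = a^2 - b^2*e12^2 = a^2 + b^2.
So M^{-1} = ~M / (a^2 + b^2) = (a - b*e12)/(a^2 + b^2).
a^2 + b^2 = 4 + 25 = 29
Scalar part = -2/29 = -2/29
Bivector coeff = -5/29 = -5/29
M^{-1} = -2/29 - 5/29*e12


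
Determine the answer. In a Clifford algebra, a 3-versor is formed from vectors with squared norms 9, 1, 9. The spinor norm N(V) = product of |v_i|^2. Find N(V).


Spinor norm N(V) = |v1|^2 * |v2|^2 * ... * |v3|^2
= 9 * 1 * 9
Running product: 9, 9, 81
N(V) = 81


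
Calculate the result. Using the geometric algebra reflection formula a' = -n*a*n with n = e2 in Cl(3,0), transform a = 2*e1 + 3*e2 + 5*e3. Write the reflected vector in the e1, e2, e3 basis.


Reflection formula: a' = -n*a*n, with n = e2 (unit vector, n^2 = 1).
For reflection through hyperplane perp to e2:
The component along e2 flips sign, others stay.
a = (2, 3, 5)
a' = (2, -3, 5)
a' = 2*e1 - 3*e2 + 5*e3


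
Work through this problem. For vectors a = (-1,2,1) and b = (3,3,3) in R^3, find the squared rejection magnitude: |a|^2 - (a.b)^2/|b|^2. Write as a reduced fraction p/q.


|a|^2 = (-1)^2 + 2^2 + 1^2 = 6
|b|^2 = 3^2 + 3^2 + 3^2 = 27
a . b = (-1)*3 + 2*3 + 1*3 = 6
(a.b)^2 = 6^2 = 36
|rej|^2 = 6 - 36/27
= (162 - 36)/27
= 126/27
In lowest terms: 14/3


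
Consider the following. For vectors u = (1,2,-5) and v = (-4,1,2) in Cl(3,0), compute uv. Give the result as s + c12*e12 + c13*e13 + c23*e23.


In Cl(3,0): e_i^2 = 1, e_ie_j = -e_je_i for i != j.
Scalar part = u . v = 1*(-4) + 2*1 + (-5)*2
= -4 + 2 + (-10) = -12
e12 coeff = 1*1 - 2*(-4) = 1 - (-8) = 9
e13 coeff = 1*2 - (-5)*(-4) = 2 - 20 = -18
e23 coeff = 2*2 - (-5)*1 = 4 - (-5) = 9
uv = -12 + 9*e12 - 18*e13 + 9*e23


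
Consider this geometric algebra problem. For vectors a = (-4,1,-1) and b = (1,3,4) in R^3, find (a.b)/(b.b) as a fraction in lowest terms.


Projection coefficient = (a . b) / (b . b)
a . b = (-4)*1 + 1*3 + (-1)*4
= -4 + 3 + (-4) = -5
b . b = 1^2 + 3^2 + 4^2
= 1 + 9 + 16 = 26
Coefficient = -5/26
In lowest terms: -5/26


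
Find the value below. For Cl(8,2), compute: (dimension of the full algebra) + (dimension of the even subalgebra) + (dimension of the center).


n = 8 + 2 = 10
Total dim = 2^10 = 1024
Even subalgebra dim = 2^9 = 512
n is even, so center dim = 1
Sum = 1024 + 512 + 1 = 1537


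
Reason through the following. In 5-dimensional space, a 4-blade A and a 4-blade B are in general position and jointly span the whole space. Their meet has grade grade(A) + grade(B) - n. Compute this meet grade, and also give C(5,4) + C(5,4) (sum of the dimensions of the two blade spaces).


Meet grade = grade(A) + grade(B) - n
= 4 + 4 - 5 = 3
C(5,4) = 5
C(5,4) = 5
dim_A + dim_B = 5 + 5 = 10


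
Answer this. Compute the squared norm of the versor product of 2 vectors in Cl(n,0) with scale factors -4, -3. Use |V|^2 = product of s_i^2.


Each vector v_i has |v_i|^2 = s_i^2
Squared scales: (-4)^2 = 16, (-3)^2 = 9
|V|^2 = 16 * 9
= 144


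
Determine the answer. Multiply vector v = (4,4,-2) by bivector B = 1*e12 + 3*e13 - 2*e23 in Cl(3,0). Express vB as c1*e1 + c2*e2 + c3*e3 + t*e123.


vB has grade-1 (vector) and grade-3 (trivector) parts: vB = (v _| B) + (v ^ B).
Vector part <vB>_1:
  e1: -v2*b12 - v3*b13 = -(4)*(1) - (-2)*(3) = 2
  e2: v1*b12 - v3*b23 = (4)*(1) - (-2)*(-2) = 0
  e3: v1*b13 + v2*b23 = (4)*(3) + (4)*(-2) = 4
Trivector part <vB>_3:
  e123: v1*b23 - v2*b13 + v3*b12 = (4)*(-2) - (4)*(3) + (-2)*(1) = -22
vB = 2*e1 + 0*e2 + 4*e3 - 22*e123


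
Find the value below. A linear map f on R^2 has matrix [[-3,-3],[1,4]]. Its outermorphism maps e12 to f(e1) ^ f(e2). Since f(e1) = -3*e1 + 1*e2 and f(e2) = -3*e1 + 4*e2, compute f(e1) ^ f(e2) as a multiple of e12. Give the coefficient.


The outermorphism of a linear map f sends e1^e2 to f(e1)^f(e2).
f(e1) = -3*e1 + 1*e2
f(e2) = -3*e1 + 4*e2
f(e1) ^ f(e2) = (-3*e1 + 1*e2) ^ (-3*e1 + 4*e2)
= (-3)*4*e12 + 1*(-3)*e21
= (-12 - (-3))*e12
= -9*e12
Coefficient = -9


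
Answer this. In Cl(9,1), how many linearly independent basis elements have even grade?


Even subalgebra dimension = 2^(n-1)
n = 9 + 1 = 10
2^(10 - 1) = 2^9 = 512
Verification: sum of C(10,k) for even k = 1 + 45 + 210 + 210 + 45 + 1 = 512
Result = 512


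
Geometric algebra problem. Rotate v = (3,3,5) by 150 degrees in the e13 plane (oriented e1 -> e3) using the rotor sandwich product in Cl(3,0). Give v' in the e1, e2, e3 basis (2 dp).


Rotor R = cos(75deg) - sin(75deg)*e13
Rotation angle theta = 2 * 75 = 150 degrees in the e13 plane (e1 -> e3).
The component perpendicular to the plane (e2) is invariant: v'_2 = v2 = 3.00
cos(150deg) = -0.8660, sin(150deg) = 0.5000
v'_1 = v1*cos(theta) - v3*sin(theta) = 3*(-0.8660) - 5*0.5000 = -5.10
v'_3 = v1*sin(theta) + v3*cos(theta) = 3*0.5000 + 5*(-0.8660) = -2.83
v' = -5.10*e1 + 3.00*e2 - 2.83*e3


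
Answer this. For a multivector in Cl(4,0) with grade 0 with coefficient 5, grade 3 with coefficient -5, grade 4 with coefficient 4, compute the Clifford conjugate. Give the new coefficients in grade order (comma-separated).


Clifford conjugate sign for grade k: (-1)^(k(k+1)/2)
Grade 0: (-1)^(0*1/2) = (-1)^0 = 1, coeff 5 -> 5
Grade 3: (-1)^(3*4/2) = (-1)^6 = 1, coeff -5 -> -5
Grade 4: (-1)^(4*5/2) = (-1)^10 = 1, coeff 4 -> 4
Conjugated coefficients: 5, -5, 4


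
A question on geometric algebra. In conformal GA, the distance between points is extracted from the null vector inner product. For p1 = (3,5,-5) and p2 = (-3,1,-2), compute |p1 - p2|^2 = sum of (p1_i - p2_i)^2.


p1 - p2 = (6, 4, -3)
|p1 - p2|^2 = 6^2 + 4^2 + (-3)^2
= 36 + 16 + 9
= 61


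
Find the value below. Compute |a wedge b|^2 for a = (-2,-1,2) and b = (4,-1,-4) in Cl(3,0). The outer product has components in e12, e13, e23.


a wedge b = (a1*b2 - a2*b1)*e12 + (a1*b3 - a3*b1)*e13 + (a2*b3 - a3*b2)*e23
e12 coeff: (-2)*(-1) - (-1)*4 = 2 - (-4) = 6
e13 coeff: (-2)*(-4) - 2*4 = 8 - 8 = 0
e23 coeff: (-1)*(-4) - 2*(-1) = 4 - (-2) = 6
|a wedge b|^2 = 6^2 + 0^2 + 6^2
= 36 + 0 + 36
= 72


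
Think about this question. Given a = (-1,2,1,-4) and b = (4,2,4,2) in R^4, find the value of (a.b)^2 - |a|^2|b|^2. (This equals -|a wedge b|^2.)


a . b = (-1)*4 + 2*2 + 1*4 + (-4)*2
= -4 + 4 + 4 + (-8) = -4
|a|^2 = (-1)^2 + 2^2 + 1^2 + (-4)^2 = 22
|b|^2 = 4^2 + 2^2 + 4^2 + 2^2 = 40
(a.b)^2 = (-4)^2 = 16
|a|^2 * |b|^2 = 22 * 40 = 880
Result = 16 - 880 = -864


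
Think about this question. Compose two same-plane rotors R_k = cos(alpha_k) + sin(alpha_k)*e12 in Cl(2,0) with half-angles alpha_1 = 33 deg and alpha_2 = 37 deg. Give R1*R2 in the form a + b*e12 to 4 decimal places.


Same-plane rotors commute and their half-angles add:
R1*R2 = cos(a1 + a2) + sin(a1 + a2)*e12.
a1 + a2 = 33 + 37 = 70 deg
cos(70 deg) = 0.3420
sin(70 deg) = 0.9397
R1*R2 = 0.3420 + 0.9397*e12


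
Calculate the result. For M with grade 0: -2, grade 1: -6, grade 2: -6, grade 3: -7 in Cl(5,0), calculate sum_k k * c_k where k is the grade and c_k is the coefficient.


Grade-weighted sum = sum of grade_k * coefficient_k
0*(-2) = 0
1*(-6) = -6
2*(-6) = -12
3*(-7) = -21
Total = 0 + (-6) + (-12) + (-21) = -39


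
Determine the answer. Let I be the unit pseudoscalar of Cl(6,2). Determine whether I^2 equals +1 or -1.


The pseudoscalar I = e1...e_n (product of all n generators) of Cl(p,q) satisfies I^2 = (-1)^(q + n(n-1)/2).
p = 6, q = 2, n = p + q = 8
n(n-1)/2 = 8 * 7 / 2 = 28
Exponent = q + n(n-1)/2 = 2 + 28 = 30
I^2 = (-1)^30 = +1


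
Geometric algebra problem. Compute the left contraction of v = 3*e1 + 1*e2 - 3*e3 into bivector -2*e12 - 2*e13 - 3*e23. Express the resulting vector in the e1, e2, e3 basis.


Left contraction v _| B = <vB>_1 (grade-1 part of the geometric product vB).
Using e1_|e12 = e2, e2_|e12 = -e1, e1_|e13 = e3, e3_|e13 = -e1, e2_|e23 = e3, e3_|e23 = -e2:
e1 coeff: -v2*b12 - v3*b13 = -(1)*(-2) - (-3)*(-2) = -4
e2 coeff: v1*b12 - v3*b23 = (3)*(-2) - (-3)*(-3) = -15
e3 coeff: v1*b13 + v2*b23 = (3)*(-2) + (1)*(-3) = -9
v _| B = -4*e1 - 15*e2 - 9*e3


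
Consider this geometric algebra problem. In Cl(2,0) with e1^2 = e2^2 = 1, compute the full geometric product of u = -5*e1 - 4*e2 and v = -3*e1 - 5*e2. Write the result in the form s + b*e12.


Expand: (-5*e1 - 4*e2)(-3*e1 - 5*e2)
= (-5)*(-3)*e1e1 + (-5)*(-5)*e1e2 + (-4)*(-3)*e2e1 + (-4)*(-5)*e2e2
Using e1^2 = e2^2 = 1, e2e1 = -e1e2:
Scalar part s = (-5)*(-3) + (-4)*(-5) = 15 + 20 = 35
Bivector part b = (-5)*(-5) - (-4)*(-3) = 25 - 12 = 13
uv = 35 + 13*e12


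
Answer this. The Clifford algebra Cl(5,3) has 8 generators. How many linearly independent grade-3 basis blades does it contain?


Number of grade-k basis blades in Cl(p,q) with n = p + q is C(n, k).
n = 5 + 3 = 8
C(8, 3) = 8! / (3! * 5!)
= 40320 / (6 * 120)
= 56


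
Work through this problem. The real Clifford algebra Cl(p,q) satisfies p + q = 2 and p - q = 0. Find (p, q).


We need p + q = 2 and p - q = 0.
Adding: 2p = 2 + 0 = 2, so p = 1.
Then q = 2 - 1 = 1.
(p, q) = (1, 1)


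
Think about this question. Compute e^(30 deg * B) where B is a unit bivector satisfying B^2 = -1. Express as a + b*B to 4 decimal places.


For a unit bivector B with B^2 = -1, the exponential series gives
e^(theta*B) = cos(theta) + sin(theta)*B (the GA analogue of Euler's formula).
theta = 30 degrees = 0.523599 rad
cos(30 deg) = 0.8660
sin(30 deg) = 0.5000
exp(theta*B) = 0.8660 + 0.5000*B


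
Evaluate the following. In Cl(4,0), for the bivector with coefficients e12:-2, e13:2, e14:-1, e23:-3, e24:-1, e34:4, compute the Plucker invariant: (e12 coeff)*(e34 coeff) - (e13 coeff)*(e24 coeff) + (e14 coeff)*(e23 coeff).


Plucker relation: af - be + cd
a*f = (-2)*4 = -8
b*e = 2*(-1) = -2
c*d = (-1)*(-3) = 3
af - be + cd = -8 - (-2) + 3
= -3


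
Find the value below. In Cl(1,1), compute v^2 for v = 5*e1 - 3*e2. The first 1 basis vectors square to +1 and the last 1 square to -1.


v^2 = sum of c_i^2 * e_i^2
Positive signature terms (e_i^2 = +1): 5^2 = 25
Negative signature terms (e_j^2 = -1): (-3)^2 = 9
v^2 = 25 - 9 = 16


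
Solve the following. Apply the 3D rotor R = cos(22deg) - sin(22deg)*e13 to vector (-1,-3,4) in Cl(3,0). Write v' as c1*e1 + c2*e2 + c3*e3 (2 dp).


Rotor R = cos(22deg) - sin(22deg)*e13
Rotation angle theta = 2 * 22 = 44 degrees in the e13 plane (e1 -> e3).
The component perpendicular to the plane (e2) is invariant: v'_2 = v2 = -3.00
cos(44deg) = 0.7193, sin(44deg) = 0.6947
v'_1 = v1*cos(theta) - v3*sin(theta) = -1*0.7193 - 4*0.6947 = -3.50
v'_3 = v1*sin(theta) + v3*cos(theta) = -1*0.6947 + 4*0.7193 = 2.18
v' = -3.50*e1 - 3.00*e2 + 2.18*e3


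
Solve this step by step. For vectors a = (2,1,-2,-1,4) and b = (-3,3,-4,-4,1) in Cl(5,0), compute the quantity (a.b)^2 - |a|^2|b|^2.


a . b = 2*(-3) + 1*3 + (-2)*(-4) + (-1)*(-4) + 4*1
= -6 + 3 + 8 + 4 + 4 = 13
|a|^2 = 2^2 + 1^2 + (-2)^2 + (-1)^2 + 4^2 = 26
|b|^2 = (-3)^2 + 3^2 + (-4)^2 + (-4)^2 + 1^2 = 51
(a.b)^2 = 13^2 = 169
|a|^2 * |b|^2 = 26 * 51 = 1326
Result = 169 - 1326 = -1157


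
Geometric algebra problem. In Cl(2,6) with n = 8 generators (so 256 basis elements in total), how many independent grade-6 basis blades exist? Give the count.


Number of grade-k basis blades in Cl(p,q) with n = p + q is C(n, k).
n = 2 + 6 = 8
C(8, 6) = 8! / (6! * 2!)
= 40320 / (720 * 2)
= 28


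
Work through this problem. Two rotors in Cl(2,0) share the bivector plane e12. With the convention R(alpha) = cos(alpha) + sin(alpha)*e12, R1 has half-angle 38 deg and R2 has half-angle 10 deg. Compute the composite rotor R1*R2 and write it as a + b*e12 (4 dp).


Same-plane rotors commute and their half-angles add:
R1*R2 = cos(a1 + a2) + sin(a1 + a2)*e12.
a1 + a2 = 38 + 10 = 48 deg
cos(48 deg) = 0.6691
sin(48 deg) = 0.7431
R1*R2 = 0.6691 + 0.7431*e12


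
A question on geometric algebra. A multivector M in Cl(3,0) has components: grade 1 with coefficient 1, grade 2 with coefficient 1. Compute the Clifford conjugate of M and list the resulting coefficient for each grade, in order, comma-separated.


Clifford conjugate sign for grade k: (-1)^(k(k+1)/2)
Grade 1: (-1)^(1*2/2) = (-1)^1 = -1, coeff 1 -> -1
Grade 2: (-1)^(2*3/2) = (-1)^3 = -1, coeff 1 -> -1
Conjugated coefficients: -1, -1


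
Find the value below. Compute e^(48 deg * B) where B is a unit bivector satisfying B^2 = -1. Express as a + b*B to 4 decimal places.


For a unit bivector B with B^2 = -1, the exponential series gives
e^(theta*B) = cos(theta) + sin(theta)*B (the GA analogue of Euler's formula).
theta = 48 degrees = 0.837758 rad
cos(48 deg) = 0.6691
sin(48 deg) = 0.7431
exp(theta*B) = 0.6691 + 0.7431*B


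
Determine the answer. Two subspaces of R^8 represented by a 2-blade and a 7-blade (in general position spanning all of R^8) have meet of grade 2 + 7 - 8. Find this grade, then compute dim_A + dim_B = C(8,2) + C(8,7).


Meet grade = grade(A) + grade(B) - n
= 2 + 7 - 8 = 1
C(8,2) = 28
C(8,7) = 8
dim_A + dim_B = 28 + 8 = 36


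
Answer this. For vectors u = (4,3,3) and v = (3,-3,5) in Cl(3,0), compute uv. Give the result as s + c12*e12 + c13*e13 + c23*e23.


In Cl(3,0): e_i^2 = 1, e_ie_j = -e_je_i for i != j.
Scalar part = u . v = 4*3 + 3*(-3) + 3*5
= 12 + (-9) + 15 = 18
e12 coeff = 4*(-3) - 3*3 = -12 - 9 = -21
e13 coeff = 4*5 - 3*3 = 20 - 9 = 11
e23 coeff = 3*5 - 3*(-3) = 15 - (-9) = 24
uv = 18 - 21*e12 + 11*e13 + 24*e23


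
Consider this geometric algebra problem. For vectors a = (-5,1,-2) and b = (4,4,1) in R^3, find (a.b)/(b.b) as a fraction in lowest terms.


Projection coefficient = (a . b) / (b . b)
a . b = (-5)*4 + 1*4 + (-2)*1
= -20 + 4 + (-2) = -18
b . b = 4^2 + 4^2 + 1^2
= 16 + 16 + 1 = 33
Coefficient = -18/33
In lowest terms: -6/11


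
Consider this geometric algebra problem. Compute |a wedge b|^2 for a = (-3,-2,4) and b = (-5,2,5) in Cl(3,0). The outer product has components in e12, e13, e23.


a wedge b = (a1*b2 - a2*b1)*e12 + (a1*b3 - a3*b1)*e13 + (a2*b3 - a3*b2)*e23
e12 coeff: (-3)*2 - (-2)*(-5) = -6 - 10 = -16
e13 coeff: (-3)*5 - 4*(-5) = -15 - (-20) = 5
e23 coeff: (-2)*5 - 4*2 = -10 - 8 = -18
|a wedge b|^2 = (-16)^2 + 5^2 + (-18)^2
= 256 + 25 + 324
= 605


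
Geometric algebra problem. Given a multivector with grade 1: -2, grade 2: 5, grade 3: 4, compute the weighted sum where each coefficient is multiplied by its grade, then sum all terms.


Grade-weighted sum = sum of grade_k * coefficient_k
1*(-2) = -2
2*5 = 10
3*4 = 12
Total = -2 + 10 + 12 = 20


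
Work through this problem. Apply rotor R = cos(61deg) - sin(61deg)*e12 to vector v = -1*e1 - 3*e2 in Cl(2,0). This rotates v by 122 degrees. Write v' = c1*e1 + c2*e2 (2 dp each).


Rotor R = cos(61deg) - sin(61deg)*e12
Rotation angle theta = 2 * 61 = 122 degrees
v' = R*v*~R rotates v by theta.
cos(122deg) = -0.5299, sin(122deg) = 0.8480
v'_1 = -1*cos(122deg) - (-3)*sin(122deg)
= -1*(-0.5299) - (-3)*0.8480
= 3.07
v'_2 = -1*sin(122deg) + (-3)*cos(122deg)
= -1*0.8480 + (-3)*(-0.5299)
= 0.74
v' = 3.07*e1 + 0.74*e2


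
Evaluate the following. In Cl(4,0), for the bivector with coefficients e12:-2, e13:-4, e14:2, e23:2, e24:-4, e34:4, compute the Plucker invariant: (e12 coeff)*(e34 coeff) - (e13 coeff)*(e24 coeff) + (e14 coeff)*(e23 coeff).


Plucker relation: af - be + cd
a*f = (-2)*4 = -8
b*e = (-4)*(-4) = 16
c*d = 2*2 = 4
af - be + cd = -8 - 16 + 4
= -20


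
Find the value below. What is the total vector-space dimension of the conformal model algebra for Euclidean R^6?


The conformal model of R^6 uses Cl(7,1): the 6 Euclidean generators plus two extra orthogonal generators e+ (e+^2 = +1) and e- (e-^2 = -1), from which the null vectors e0, einf are built.
Number of generators m = 6 + 2 = 8.
dim Cl(p,q) = 2^m = 2^8 = 256


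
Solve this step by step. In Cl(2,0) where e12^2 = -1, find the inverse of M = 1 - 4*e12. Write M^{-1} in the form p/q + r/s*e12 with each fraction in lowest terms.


M = 1 - 4*e12, where e12^2 = -1.
Since M commutes with its reverse ~M = a - b*e12, M * ~M = a^2 - b^2*e12^2 = a^2 + b^2.
So M^{-1} = ~M / (a^2 + b^2) = (a - b*e12)/(a^2 + b^2).
a^2 + b^2 = 1 + 16 = 17
Scalar part = 1/17 = 1/17
Bivector coeff = 4/17 = 4/17
M^{-1} = 1/17 + 4/17*e12


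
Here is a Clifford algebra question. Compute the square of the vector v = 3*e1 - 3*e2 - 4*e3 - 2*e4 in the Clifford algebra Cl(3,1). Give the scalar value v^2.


v^2 = sum of c_i^2 * e_i^2
Positive signature terms (e_i^2 = +1): 3^2 + (-3)^2 + (-4)^2 = 34
Negative signature terms (e_j^2 = -1): (-2)^2 = 4
v^2 = 34 - 4 = 30


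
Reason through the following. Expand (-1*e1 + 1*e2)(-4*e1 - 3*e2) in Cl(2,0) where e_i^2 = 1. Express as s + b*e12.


Expand: (-1*e1 + 1*e2)(-4*e1 - 3*e2)
= (-1)*(-4)*e1e1 + (-1)*(-3)*e1e2 + 1*(-4)*e2e1 + 1*(-3)*e2e2
Using e1^2 = e2^2 = 1, e2e1 = -e1e2:
Scalar part s = (-1)*(-4) + 1*(-3) = 4 + (-3) = 1
Bivector part b = (-1)*(-3) - 1*(-4) = 3 - (-4) = 7
uv = 1 + 7*e12


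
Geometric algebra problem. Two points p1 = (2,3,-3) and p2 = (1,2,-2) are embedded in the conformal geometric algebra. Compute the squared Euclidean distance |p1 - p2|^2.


p1 - p2 = (1, 1, -1)
|p1 - p2|^2 = 1^2 + 1^2 + (-1)^2
= 1 + 1 + 1
= 3


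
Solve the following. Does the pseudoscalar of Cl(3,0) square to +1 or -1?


The pseudoscalar I = e1...e_n (product of all n generators) of Cl(p,q) satisfies I^2 = (-1)^(q + n(n-1)/2).
p = 3, q = 0, n = p + q = 3
n(n-1)/2 = 3 * 2 / 2 = 3
Exponent = q + n(n-1)/2 = 0 + 3 = 3
I^2 = (-1)^3 = -1


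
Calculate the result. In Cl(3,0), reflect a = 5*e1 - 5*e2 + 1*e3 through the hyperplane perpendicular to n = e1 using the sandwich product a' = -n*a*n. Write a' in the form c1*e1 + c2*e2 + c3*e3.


Reflection formula: a' = -n*a*n, with n = e1 (unit vector, n^2 = 1).
For reflection through hyperplane perp to e1:
The component along e1 flips sign, others stay.
a = (5, -5, 1)
a' = (-5, -5, 1)
a' = -5*e1 - 5*e2 + 1*e3


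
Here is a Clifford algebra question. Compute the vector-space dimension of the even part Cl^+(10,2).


Even subalgebra dimension = 2^(n-1)
n = 10 + 2 = 12
2^(12 - 1) = 2^11 = 2048
Verification: sum of C(12,k) for even k = 1 + 66 + 495 + 924 + 495 + 66 + 1 = 2048
Result = 2048


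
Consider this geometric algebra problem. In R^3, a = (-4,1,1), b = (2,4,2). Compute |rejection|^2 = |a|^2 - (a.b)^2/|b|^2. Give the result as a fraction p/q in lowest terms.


|a|^2 = (-4)^2 + 1^2 + 1^2 = 18
|b|^2 = 2^2 + 4^2 + 2^2 = 24
a . b = (-4)*2 + 1*4 + 1*2 = -2
(a.b)^2 = (-2)^2 = 4
|rej|^2 = 18 - 4/24
= (432 - 4)/24
= 428/24
In lowest terms: 107/6


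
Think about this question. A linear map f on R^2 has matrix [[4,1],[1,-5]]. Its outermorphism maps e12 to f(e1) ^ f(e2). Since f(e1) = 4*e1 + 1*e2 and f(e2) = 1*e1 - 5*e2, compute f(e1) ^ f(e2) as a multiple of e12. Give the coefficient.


The outermorphism of a linear map f sends e1^e2 to f(e1)^f(e2).
f(e1) = 4*e1 + 1*e2
f(e2) = 1*e1 - 5*e2
f(e1) ^ f(e2) = (4*e1 + 1*e2) ^ (1*e1 - 5*e2)
= 4*(-5)*e12 + 1*1*e21
= (-20 - 1)*e12
= -21*e12
Coefficient = -21


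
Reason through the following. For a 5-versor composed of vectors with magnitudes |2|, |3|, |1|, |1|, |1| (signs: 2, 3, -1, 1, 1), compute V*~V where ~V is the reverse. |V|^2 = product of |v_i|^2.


Each vector v_i has |v_i|^2 = s_i^2
Squared scales: 2^2 = 4, 3^2 = 9, (-1)^2 = 1, 1^2 = 1, 1^2 = 1
|V|^2 = 4 * 9 * 1 * 1 * 1
= 36


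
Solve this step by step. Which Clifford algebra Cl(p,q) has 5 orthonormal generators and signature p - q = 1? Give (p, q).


We need p + q = 5 and p - q = 1.
Adding: 2p = 5 + 1 = 6, so p = 3.
Then q = 5 - 3 = 2.
(p, q) = (3, 2)


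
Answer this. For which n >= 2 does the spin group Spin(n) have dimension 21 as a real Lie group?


dim Spin(n) = dim so(n) = n(n-1)/2.
Solve n(n-1)/2 = 21, i.e. n^2 - n - 42 = 0.
Discriminant = 1 + 8*21 = 169
n = (1 + sqrt(169))/2 = (1 + 13)/2 = 7


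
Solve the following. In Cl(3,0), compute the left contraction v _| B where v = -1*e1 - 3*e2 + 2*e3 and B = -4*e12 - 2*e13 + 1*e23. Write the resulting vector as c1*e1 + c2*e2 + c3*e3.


Left contraction v _| B = <vB>_1 (grade-1 part of the geometric product vB).
Using e1_|e12 = e2, e2_|e12 = -e1, e1_|e13 = e3, e3_|e13 = -e1, e2_|e23 = e3, e3_|e23 = -e2:
e1 coeff: -v2*b12 - v3*b13 = -(-3)*(-4) - (2)*(-2) = -8
e2 coeff: v1*b12 - v3*b23 = (-1)*(-4) - (2)*(1) = 2
e3 coeff: v1*b13 + v2*b23 = (-1)*(-2) + (-3)*(1) = -1
v _| B = -8*e1 + 2*e2 - 1*e3


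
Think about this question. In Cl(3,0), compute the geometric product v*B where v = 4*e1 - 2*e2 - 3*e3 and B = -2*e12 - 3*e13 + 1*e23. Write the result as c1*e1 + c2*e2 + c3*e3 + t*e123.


vB has grade-1 (vector) and grade-3 (trivector) parts: vB = (v _| B) + (v ^ B).
Vector part <vB>_1:
  e1: -v2*b12 - v3*b13 = -(-2)*(-2) - (-3)*(-3) = -13
  e2: v1*b12 - v3*b23 = (4)*(-2) - (-3)*(1) = -5
  e3: v1*b13 + v2*b23 = (4)*(-3) + (-2)*(1) = -14
Trivector part <vB>_3:
  e123: v1*b23 - v2*b13 + v3*b12 = (4)*(1) - (-2)*(-3) + (-3)*(-2) = 4
vB = -13*e1 - 5*e2 - 14*e3 + 4*e123


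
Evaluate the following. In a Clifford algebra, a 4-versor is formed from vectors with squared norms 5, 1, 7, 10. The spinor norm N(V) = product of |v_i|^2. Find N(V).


Spinor norm N(V) = |v1|^2 * |v2|^2 * ... * |v4|^2
= 5 * 1 * 7 * 10
Running product: 5, 5, 35, 350
N(V) = 350


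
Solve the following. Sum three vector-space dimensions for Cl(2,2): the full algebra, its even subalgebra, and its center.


n = 2 + 2 = 4
Total dim = 2^4 = 16
Even subalgebra dim = 2^3 = 8
n is even, so center dim = 1
Sum = 16 + 8 + 1 = 25


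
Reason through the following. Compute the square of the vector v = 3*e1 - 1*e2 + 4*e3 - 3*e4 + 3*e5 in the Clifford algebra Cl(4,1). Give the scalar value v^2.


v^2 = sum of c_i^2 * e_i^2
Positive signature terms (e_i^2 = +1): 3^2 + (-1)^2 + 4^2 + (-3)^2 = 35
Negative signature terms (e_j^2 = -1): 3^2 = 9
v^2 = 35 - 9 = 26


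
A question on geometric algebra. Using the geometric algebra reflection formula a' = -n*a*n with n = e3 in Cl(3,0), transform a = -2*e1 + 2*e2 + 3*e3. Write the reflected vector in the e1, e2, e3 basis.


Reflection formula: a' = -n*a*n, with n = e3 (unit vector, n^2 = 1).
For reflection through hyperplane perp to e3:
The component along e3 flips sign, others stay.
a = (-2, 2, 3)
a' = (-2, 2, -3)
a' = -2*e1 + 2*e2 - 3*e3


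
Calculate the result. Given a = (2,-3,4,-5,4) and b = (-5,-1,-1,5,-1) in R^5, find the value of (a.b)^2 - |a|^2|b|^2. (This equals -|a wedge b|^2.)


a . b = 2*(-5) + (-3)*(-1) + 4*(-1) + (-5)*5 + 4*(-1)
= -10 + 3 + (-4) + (-25) + (-4) = -40
|a|^2 = 2^2 + (-3)^2 + 4^2 + (-5)^2 + 4^2 = 70
|b|^2 = (-5)^2 + (-1)^2 + (-1)^2 + 5^2 + (-1)^2 = 53
(a.b)^2 = (-40)^2 = 1600
|a|^2 * |b|^2 = 70 * 53 = 3710
Result = 1600 - 3710 = -2110


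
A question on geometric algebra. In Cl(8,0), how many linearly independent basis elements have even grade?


Even subalgebra dimension = 2^(n-1)
n = 8 + 0 = 8
2^(8 - 1) = 2^7 = 128
Verification: sum of C(8,k) for even k = 1 + 28 + 70 + 28 + 1 = 128
Result = 128
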